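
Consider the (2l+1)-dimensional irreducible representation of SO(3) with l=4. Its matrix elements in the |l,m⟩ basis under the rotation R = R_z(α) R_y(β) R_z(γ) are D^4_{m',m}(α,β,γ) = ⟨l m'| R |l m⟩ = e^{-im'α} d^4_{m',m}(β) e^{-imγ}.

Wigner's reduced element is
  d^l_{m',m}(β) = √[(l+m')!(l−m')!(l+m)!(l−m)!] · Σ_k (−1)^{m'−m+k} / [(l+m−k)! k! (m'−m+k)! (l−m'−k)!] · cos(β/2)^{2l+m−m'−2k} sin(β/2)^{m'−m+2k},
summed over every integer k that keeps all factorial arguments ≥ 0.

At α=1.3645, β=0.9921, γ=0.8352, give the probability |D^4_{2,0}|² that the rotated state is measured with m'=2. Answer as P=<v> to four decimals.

P=0.0919

D^4_{2,0}(1.3645,0.9921,0.8352) = e^{-i·2·1.3645}·d^4_{2,0}(0.9921)·e^{-i·0·0.8352}. Compute d first:
c=cos(0.9921/2)=0.879469, s=sin(0.9921/2)=0.475955; N=√[720·2·24·24]=910.735966
k: max(0,(0)−(2))=0 … min(4+(0),4−(2))=2
  k=0: (−1)^2·910.7360/(96)·0.8795^6·0.4760^2 = +0.994439
  k=1: (−1)^3·910.7360/(36)·0.8795^4·0.4760^4 = -0.776672
  k=2: (−1)^4·910.7360/(96)·0.8795^2·0.4760^6 = +0.085302
d^4_{2,0}(0.9921) = +0.994439 -0.776672 +0.085302 = +0.303069
|D^4_{2,0}|² = |d^4_{2,0}(β)|² = (+0.303069)² = 0.091851 (the z-rotation phases have unit modulus)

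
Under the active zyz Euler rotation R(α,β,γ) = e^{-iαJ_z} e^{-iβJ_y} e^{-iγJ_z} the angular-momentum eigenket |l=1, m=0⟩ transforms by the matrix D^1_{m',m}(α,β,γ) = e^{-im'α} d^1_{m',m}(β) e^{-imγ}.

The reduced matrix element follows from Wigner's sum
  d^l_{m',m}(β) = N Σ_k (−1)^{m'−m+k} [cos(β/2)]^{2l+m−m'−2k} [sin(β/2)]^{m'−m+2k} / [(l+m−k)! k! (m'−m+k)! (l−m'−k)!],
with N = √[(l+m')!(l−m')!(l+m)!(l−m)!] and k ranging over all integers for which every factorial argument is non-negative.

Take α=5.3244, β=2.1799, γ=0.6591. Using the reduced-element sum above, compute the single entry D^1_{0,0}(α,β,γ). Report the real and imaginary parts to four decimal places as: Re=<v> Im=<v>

Split into d^1_{0,0}(β=2.1799) × two z-phases.
With c≡cos(β/2)=0.462530 and s≡sin(β/2)=0.886604, N=[1·1·1·1]^{1/2}=1.000000
k∈{0,1} keeps every argument non-negative
  k=0: (−1)^0·1.0000/(1)·0.4625^2·0.8866^0 = +0.213934
  k=1: (−1)^1·1.0000/(1)·0.4625^0·0.8866^2 = -0.786066
d^1_{0,0}(2.1799) = +0.213934 -0.786066 = -0.572133
Phases: e^{-i·(0)·5.3244}=+1.000000+0.000000i, e^{-i·(0)·0.6591}=+1.000000+0.000000i ⇒ D=-0.572133+0.000000i

Re=-0.5721 Im=0.0000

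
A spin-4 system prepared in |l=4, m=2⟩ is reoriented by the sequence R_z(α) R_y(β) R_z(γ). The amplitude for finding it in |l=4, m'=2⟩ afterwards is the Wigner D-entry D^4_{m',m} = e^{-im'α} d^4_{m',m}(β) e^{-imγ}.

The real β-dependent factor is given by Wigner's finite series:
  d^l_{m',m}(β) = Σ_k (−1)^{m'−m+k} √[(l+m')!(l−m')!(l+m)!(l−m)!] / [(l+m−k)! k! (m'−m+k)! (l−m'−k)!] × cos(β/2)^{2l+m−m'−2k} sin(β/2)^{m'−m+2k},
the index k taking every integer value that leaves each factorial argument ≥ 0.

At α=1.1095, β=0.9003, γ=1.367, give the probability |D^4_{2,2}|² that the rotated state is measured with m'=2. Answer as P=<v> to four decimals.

P=0.1807

Split into d^4_{2,2}(β=0.9003) × two z-phases.
c=cos(0.9003/2)=0.900382, s=sin(0.9003/2)=0.435101; N=√[720·2·720·2]=1440.000000
k∈{0,1,2} keeps every argument non-negative
  k=0: (−1)^0·1440.0000/(1440)·0.9004^8·0.4351^0 = +0.431930
  k=1: (−1)^1·1440.0000/(120)·0.9004^6·0.4351^2 = -1.210378
  k=2: (−1)^2·1440.0000/(96)·0.9004^4·0.4351^4 = +0.353311
d^4_{2,2}(0.9003) = +0.431930 -1.210378 +0.353311 = -0.425137
|D^4_{2,2}|² = |d^4_{2,2}(β)|² = (-0.425137)² = 0.180741 (the z-rotation phases have unit modulus)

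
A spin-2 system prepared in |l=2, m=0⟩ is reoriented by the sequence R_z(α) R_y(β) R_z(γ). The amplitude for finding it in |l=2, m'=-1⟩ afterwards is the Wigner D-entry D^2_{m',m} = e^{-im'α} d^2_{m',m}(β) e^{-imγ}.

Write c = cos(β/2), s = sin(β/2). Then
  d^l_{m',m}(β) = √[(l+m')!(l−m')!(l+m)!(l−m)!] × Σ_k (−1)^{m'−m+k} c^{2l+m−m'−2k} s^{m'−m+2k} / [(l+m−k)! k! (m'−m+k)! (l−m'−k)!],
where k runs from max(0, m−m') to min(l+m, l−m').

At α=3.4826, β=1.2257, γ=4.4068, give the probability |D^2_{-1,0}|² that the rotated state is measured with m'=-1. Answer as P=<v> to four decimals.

Split into d^2_{-1,0}(β=1.2257) × two z-phases.
Half-angle: c=0.818012, s=0.575201. N=√(1·6·2·2)=4.898979
The bounds max(0,m−m')=1 and min(l+m,l−m')=2 give 2 terms
  k=1: (−1)^0·4.8990/(2)·0.8180^3·0.5752^1 = +0.771213
  k=2: (−1)^1·4.8990/(2)·0.8180^1·0.5752^3 = -0.381324
d^2_{-1,0}(1.2257) = +0.771213 -0.381324 = +0.389889
|D^2_{-1,0}|² = |d^2_{-1,0}(β)|² = (+0.389889)² = 0.152013 (the z-rotation phases have unit modulus)

P=0.1520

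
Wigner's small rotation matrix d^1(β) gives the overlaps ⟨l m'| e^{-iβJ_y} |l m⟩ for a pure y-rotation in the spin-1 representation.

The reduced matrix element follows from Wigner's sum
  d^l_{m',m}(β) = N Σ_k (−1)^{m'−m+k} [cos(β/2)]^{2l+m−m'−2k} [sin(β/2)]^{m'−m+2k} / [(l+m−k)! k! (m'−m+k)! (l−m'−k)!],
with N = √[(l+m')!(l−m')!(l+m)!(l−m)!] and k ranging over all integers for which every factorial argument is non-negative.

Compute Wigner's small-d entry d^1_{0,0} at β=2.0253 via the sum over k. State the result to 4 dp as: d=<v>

d^1_{0,0}(β=2.0253) via Wigner's sum:
Half-angle: c=0.529615, s=0.848238. N=√(1·1·1·1)=1.000000
The bounds max(0,m−m')=0 and min(l+m,l−m')=1 give 2 terms
  k=0: (−1)^0·1.0000/(1)·0.5296^2·0.8482^0 = +0.280492
  k=1: (−1)^1·1.0000/(1)·0.5296^0·0.8482^2 = -0.719508
d^1_{0,0}(2.0253) = +0.280492 -0.719508 = -0.439016

d=-0.4390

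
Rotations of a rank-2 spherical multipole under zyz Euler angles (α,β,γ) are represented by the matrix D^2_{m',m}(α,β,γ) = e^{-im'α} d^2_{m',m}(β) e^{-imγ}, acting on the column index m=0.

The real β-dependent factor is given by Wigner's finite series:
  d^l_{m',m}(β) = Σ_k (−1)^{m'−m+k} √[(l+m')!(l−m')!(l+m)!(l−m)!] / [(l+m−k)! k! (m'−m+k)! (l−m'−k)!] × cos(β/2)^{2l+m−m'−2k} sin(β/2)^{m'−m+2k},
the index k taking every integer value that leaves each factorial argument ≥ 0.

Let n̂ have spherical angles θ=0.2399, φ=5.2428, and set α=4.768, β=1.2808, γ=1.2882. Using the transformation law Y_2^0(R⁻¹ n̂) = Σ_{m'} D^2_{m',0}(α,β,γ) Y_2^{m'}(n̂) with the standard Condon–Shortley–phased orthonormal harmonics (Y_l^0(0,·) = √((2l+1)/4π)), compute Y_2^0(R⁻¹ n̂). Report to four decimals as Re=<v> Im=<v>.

Re=-0.0972 Im=0.0000

Need the full column D^2_{m',0} for m'=−2..2 at α=4.768, β=1.2808, γ=1.2882.
cos(β/2)=0.801857, sin(β/2)=0.597516
d^2_{-2,0}: single k=2 term ⇒ +0.562301;  D = -0.558826-0.062411i
d^2_{-1,0}: k∈[1..2] ⇒ +0.754598 -0.419007 = +0.335591;  D = +0.018653-0.335072i
d^2_{0,0}: k∈[0..2] ⇒ +0.413416 -0.918233 +0.127467 = -0.377350;  D = -0.377350+0.000000i
d^2_{1,0}: k∈[0..1] ⇒ -0.754598 +0.419007 = -0.335591;  D = -0.018653-0.335072i
d^2_{2,0}: single k=0 term ⇒ +0.562301;  D = -0.558826+0.062411i
Y_2^{m'}(θ=0.2399,φ=5.2428) and Σ D·Y over m':
  (-0.5588-0.0624i)·(-0.0106+0.0190i)  (+0.0187-0.3351i)·(+0.0902+0.1538i)  (-0.3774+0.0000i)·(+0.5774+0.0000i)  (-0.0187-0.3351i)·(-0.0902+0.1538i)  (-0.5588+0.0624i)·(-0.0106-0.0190i)
Y_2^0(R⁻¹ n̂) = -0.097158+0.000000i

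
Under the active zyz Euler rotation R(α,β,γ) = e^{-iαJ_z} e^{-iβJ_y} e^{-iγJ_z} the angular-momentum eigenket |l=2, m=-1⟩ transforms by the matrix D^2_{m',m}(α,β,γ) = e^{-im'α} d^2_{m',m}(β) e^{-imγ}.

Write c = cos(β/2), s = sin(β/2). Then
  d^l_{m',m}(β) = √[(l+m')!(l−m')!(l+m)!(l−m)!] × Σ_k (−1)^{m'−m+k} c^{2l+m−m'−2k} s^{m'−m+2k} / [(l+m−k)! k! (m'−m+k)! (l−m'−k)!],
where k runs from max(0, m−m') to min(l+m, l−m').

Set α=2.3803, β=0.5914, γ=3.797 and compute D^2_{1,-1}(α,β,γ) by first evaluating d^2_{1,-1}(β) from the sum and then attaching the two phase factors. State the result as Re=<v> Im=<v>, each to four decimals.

Re=0.0347 Im=0.2232

D^2_{1,-1}(2.3803,0.5914,3.797) = e^{-i·1·2.3803}·d^2_{1,-1}(0.5914)·e^{-i·-1·3.797}. Compute d first:
c=cos(0.5914/2)=0.956598, s=sin(0.5914/2)=0.291410; N=√[6·1·1·6]=6.000000
k: max(0,(-1)−(1))=0 … min(2+(-1),2−(1))=1
  k=0: (−1)^2·6.0000/(2)·0.9566^2·0.2914^2 = +0.233125
  k=1: (−1)^3·6.0000/(6)·0.9566^0·0.2914^4 = -0.007211
d^2_{1,-1}(0.5914) = +0.233125 -0.007211 = +0.225913
Phases: e^{-i·(1)·2.3803}=-0.723945-0.689858i, e^{-i·(-1)·3.797}=-0.792800-0.609482i ⇒ D=+0.034675+0.223236i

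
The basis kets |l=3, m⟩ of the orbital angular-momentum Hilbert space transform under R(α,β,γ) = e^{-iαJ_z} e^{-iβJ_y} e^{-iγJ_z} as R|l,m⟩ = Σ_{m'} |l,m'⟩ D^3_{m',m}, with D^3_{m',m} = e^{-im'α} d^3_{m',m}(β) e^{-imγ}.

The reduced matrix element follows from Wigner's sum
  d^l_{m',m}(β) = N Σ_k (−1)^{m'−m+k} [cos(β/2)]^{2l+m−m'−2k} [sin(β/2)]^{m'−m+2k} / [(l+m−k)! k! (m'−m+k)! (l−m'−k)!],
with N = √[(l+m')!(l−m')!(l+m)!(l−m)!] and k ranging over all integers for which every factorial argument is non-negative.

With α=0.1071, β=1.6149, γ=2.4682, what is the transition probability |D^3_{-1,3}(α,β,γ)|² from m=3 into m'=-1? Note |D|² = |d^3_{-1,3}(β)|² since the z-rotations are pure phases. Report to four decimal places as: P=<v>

P=0.2545

D^3_{-1,3}(0.1071,1.6149,2.4682) = e^{-i·-1·0.1071}·d^3_{-1,3}(1.6149)·e^{-i·3·2.4682}. Compute d first:
c=cos(1.6149/2)=0.691343, s=sin(1.6149/2)=0.722527; N=√[2·24·720·1]=185.903201
k: max(0,(3)−(-1))=4 … min(3+(3),3−(-1))=4
  k=4: (−1)^0·185.9032/(48)·0.6913^2·0.7225^4 = +0.504485
d^3_{-1,3}(1.6149) = +0.504485
|D^3_{-1,3}|² = |d^3_{-1,3}(β)|² = (+0.504485)² = 0.254505 (the z-rotation phases have unit modulus)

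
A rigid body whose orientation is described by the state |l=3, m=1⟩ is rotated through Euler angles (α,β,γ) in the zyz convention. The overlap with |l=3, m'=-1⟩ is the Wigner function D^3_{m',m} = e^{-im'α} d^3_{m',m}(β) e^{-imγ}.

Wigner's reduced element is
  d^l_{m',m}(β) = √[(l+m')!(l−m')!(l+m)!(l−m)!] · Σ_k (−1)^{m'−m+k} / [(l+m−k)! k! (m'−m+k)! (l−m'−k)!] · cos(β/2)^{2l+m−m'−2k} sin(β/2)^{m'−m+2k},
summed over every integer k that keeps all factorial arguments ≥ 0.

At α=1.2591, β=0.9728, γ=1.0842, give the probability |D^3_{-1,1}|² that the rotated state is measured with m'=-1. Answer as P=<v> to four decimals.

P=0.2628

First d^3_{-1,1}(β=0.9728), then the phase factors e^{-i(-1)α} and e^{-i(1)γ}:
Half-angle: c=0.884021, s=0.467446. N=√(2·24·24·2)=48.000000
Admissible k: 2..4 (factorial args all ≥0)
  k=2: (−1)^0·48.0000/(8)·0.8840^4·0.4674^2 = +0.800693
  k=3: (−1)^1·48.0000/(6)·0.8840^2·0.4674^4 = -0.298499
  k=4: (−1)^2·48.0000/(48)·0.8840^0·0.4674^6 = +0.010433
d^3_{-1,1}(0.9728) = +0.800693 -0.298499 +0.010433 = +0.512627
|D^3_{-1,1}|² = |d^3_{-1,1}(β)|² = (+0.512627)² = 0.262786 (the z-rotation phases have unit modulus)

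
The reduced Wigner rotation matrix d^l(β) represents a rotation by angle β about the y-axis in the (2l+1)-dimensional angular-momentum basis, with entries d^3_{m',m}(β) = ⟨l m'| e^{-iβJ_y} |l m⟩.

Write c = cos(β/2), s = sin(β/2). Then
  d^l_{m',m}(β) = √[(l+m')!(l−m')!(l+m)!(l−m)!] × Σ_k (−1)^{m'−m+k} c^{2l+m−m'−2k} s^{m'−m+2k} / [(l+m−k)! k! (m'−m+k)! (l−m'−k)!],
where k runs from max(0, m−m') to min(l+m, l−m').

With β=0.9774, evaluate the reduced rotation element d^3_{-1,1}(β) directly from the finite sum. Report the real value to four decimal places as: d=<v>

d=0.5115

d^3_{-1,1}(β=0.9774) via Wigner's sum:
With c≡cos(β/2)=0.882944 and s≡sin(β/2)=0.469478, N=[2·24·24·2]^{1/2}=48.000000
The bounds max(0,m−m')=2 and min(l+m,l−m')=4 give 3 terms
  k=2: (−1)^0·48.0000/(8)·0.8829^4·0.4695^2 = +0.803739
  k=3: (−1)^1·48.0000/(6)·0.8829^2·0.4695^4 = -0.302983
  k=4: (−1)^2·48.0000/(48)·0.8829^0·0.4695^6 = +0.010708
d^3_{-1,1}(0.9774) = +0.803739 -0.302983 +0.010708 = +0.511463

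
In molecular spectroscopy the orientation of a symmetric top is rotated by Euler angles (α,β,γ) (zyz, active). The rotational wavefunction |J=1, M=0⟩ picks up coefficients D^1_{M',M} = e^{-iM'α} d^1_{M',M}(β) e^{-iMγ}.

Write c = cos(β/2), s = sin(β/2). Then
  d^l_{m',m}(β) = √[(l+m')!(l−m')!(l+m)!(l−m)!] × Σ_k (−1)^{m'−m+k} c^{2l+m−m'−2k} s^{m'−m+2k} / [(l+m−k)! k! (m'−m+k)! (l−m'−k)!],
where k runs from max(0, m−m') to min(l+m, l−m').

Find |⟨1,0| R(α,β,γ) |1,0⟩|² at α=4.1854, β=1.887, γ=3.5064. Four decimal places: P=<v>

P=0.0967

Split into d^1_{0,0}(β=1.887) × two z-phases.
With c≡cos(β/2)=0.586958 and s≡sin(β/2)=0.809617, N=[1·1·1·1]^{1/2}=1.000000
Admissible k: 0..1 (factorial args all ≥0)
  k=0: (−1)^0·1.0000/(1)·0.5870^2·0.8096^0 = +0.344520
  k=1: (−1)^1·1.0000/(1)·0.5870^0·0.8096^2 = -0.655480
d^1_{0,0}(1.887) = +0.344520 -0.655480 = -0.310961
|D^1_{0,0}|² = |d^1_{0,0}(β)|² = (-0.310961)² = 0.096697 (the z-rotation phases have unit modulus)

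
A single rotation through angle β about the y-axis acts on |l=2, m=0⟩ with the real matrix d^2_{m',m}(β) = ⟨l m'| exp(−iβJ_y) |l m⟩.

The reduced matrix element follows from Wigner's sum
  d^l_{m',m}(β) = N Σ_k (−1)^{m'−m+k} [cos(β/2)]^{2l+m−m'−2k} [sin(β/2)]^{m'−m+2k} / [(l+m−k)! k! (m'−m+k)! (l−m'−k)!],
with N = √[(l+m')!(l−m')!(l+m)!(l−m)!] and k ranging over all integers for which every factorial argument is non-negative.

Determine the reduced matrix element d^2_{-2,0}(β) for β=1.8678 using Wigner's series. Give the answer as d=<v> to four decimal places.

d=0.5599

d^2_{-2,0}(β=1.8678) via Wigner's sum:
Half-angle: c=0.594703, s=0.803945. N=√(1·24·2·2)=9.797959
Admissible k: 2..2 (factorial args all ≥0)
  k=2: (−1)^0·9.7980/(4)·0.5947^2·0.8039^2 = +0.559924
d^2_{-2,0}(1.8678) = +0.559924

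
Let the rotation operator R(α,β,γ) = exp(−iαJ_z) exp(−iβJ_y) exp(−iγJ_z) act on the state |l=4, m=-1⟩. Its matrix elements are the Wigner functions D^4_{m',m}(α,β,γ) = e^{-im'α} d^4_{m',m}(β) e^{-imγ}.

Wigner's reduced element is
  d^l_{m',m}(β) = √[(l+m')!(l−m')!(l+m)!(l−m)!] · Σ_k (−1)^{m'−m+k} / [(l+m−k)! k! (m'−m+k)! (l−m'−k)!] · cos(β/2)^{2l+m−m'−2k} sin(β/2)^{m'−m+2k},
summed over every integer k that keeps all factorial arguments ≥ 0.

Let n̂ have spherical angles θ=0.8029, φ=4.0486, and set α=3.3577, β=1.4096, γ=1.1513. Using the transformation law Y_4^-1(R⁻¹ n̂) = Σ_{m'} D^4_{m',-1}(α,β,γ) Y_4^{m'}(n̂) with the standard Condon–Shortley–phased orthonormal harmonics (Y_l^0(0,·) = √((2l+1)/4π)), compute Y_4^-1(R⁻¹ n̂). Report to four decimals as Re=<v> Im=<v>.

Need the full column D^4_{m',-1} for m'=−4..4 at α=3.3577, β=1.4096, γ=1.1513.
cos(β/2)=0.761741, sin(β/2)=0.647881
d^4_{-4,-1}: single k=3 term ⇒ +0.521937;  D = -0.224640+0.471121i
d^4_{-3,-1}: k∈[2..3] ⇒ +0.650887 -0.784749 = -0.133862;  D = -0.030364+0.130373i
d^4_{-2,-1}: k∈[1..3] ⇒ +0.409057 -1.479551 +0.713535 = -0.356960;  D = +0.004540-0.356931i
d^4_{-1,-1}: k∈[0..3] ⇒ +0.113360 -1.230062 +1.779644 -0.429129 = +0.233813;  D = -0.047228-0.228994i
d^4_{0,-1}: k∈[0..3] ⇒ -0.431184 +1.871501 -1.353837 +0.163227 = +0.249707;  D = +0.101706+0.228056i
d^4_{1,-1}: k∈[0..3] ⇒ +0.820041 -1.779644 +0.643694 -0.031043 = -0.346952;  D = +0.205973+0.279197i
d^4_{2,-1}: k∈[0..2] ⇒ -0.986368 +1.070302 -0.154851 = -0.070916;  D = -0.053358-0.046712i
d^4_{3,-1}: k∈[0..1] ⇒ +0.784749 -0.340611 = +0.444138;  D = -0.389132-0.214091i
d^4_{4,-1}: single k=0 term ⇒ -0.377567;  D = -0.362137-0.106833i
Y_4^{m'}(θ=0.8029,φ=4.0486) and Σ D·Y over m':
  (-0.2246+0.4711i)·(-0.1048+0.0554i)  (-0.0304+0.1304i)·(+0.2955+0.1321i)  (+0.0045-0.3569i)·(-0.0991-0.3995i)  (-0.0472-0.2290i)·(-0.0550+0.0703i)  (+0.1017+0.2281i)·(-0.3519+0.0000i)  (+0.2060+0.2792i)·(+0.0550+0.0703i)  (-0.0534-0.0467i)·(-0.0991+0.3995i)  (-0.3891-0.2141i)·(-0.2955+0.1321i)  (-0.3621-0.1068i)·(-0.1048-0.0554i)
Y_4^-1(R⁻¹ n̂) = +0.002037-0.008483i

Re=0.0020 Im=-0.0085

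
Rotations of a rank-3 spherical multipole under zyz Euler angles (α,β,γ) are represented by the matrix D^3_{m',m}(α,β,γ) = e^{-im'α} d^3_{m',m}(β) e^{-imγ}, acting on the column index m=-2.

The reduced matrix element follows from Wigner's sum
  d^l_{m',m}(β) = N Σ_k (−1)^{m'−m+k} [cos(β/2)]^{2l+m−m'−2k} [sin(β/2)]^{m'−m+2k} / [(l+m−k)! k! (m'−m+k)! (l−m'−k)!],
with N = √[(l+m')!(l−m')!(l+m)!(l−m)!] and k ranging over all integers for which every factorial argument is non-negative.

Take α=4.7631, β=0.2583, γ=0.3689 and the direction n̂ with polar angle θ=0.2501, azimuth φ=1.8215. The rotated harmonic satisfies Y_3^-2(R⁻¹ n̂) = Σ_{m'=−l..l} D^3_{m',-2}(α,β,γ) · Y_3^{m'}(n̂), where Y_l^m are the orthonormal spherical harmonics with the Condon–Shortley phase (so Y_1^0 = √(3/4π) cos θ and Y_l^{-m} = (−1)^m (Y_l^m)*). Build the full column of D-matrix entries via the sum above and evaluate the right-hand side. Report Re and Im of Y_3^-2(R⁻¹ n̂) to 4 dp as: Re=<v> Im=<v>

Need the full column D^3_{m',-2} for m'=−3..3 at α=4.7631, β=0.2583, γ=0.3689.
cos(β/2)=0.991672, sin(β/2)=0.128791
d^3_{-3,-2}: single k=1 term ⇒ +0.302553;  D = -0.235093+0.190446i
d^3_{-2,-2}: k∈[0..1] ⇒ +0.951059 -0.080207 = +0.870852;  D = -0.581766-0.648021i
d^3_{-1,-2}: k∈[0..1] ⇒ -0.390594 +0.013176 = -0.377418;  D = -0.267704+0.266043i
d^3_{0,-2}: k∈[0..1] ⇒ +0.087863 -0.001482 = +0.086381;  D = +0.063918+0.058105i
d^3_{1,-2}: k∈[0..1] ⇒ -0.013176 +0.000111 = -0.013065;  D = +0.008287-0.010101i
d^3_{2,-2}: k∈[0..1] ⇒ +0.001353 -0.000005 = +0.001348;  D = -0.001084-0.000801i
d^3_{3,-2}: single k=0 term ⇒ -0.000086;  D = -0.000048+0.000072i
Y_3^{m'}(θ=0.2501,φ=1.8215) and Σ D·Y over m':
  (-0.2351+0.1904i)·(+0.0043+0.0046i)  (-0.5818-0.6480i)·(-0.0532+0.0292i)  (-0.2677+0.2660i)·(-0.0733-0.2862i)  (+0.0639+0.0581i)·(+0.6124+0.0000i)  (+0.0083-0.0101i)·(+0.0733-0.2862i)  (-0.0011-0.0008i)·(-0.0532-0.0292i)  (-0.0000+0.0001i)·(-0.0043+0.0046i)
Y_3^-2(R⁻¹ n̂) = +0.180601+0.106909i

Re=0.1806 Im=0.1069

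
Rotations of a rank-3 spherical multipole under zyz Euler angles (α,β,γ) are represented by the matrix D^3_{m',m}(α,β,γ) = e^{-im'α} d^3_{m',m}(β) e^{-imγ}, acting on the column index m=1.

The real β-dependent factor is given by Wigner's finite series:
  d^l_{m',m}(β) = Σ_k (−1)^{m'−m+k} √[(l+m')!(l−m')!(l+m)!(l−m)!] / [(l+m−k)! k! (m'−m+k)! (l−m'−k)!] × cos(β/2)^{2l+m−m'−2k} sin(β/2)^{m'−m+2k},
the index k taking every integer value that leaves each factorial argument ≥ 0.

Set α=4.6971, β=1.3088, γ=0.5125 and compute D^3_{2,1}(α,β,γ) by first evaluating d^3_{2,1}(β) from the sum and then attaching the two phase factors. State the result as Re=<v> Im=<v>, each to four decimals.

First d^3_{2,1}(β=1.3088), then the phase factors e^{-i(2)α} and e^{-i(1)γ}:
With c≡cos(β/2)=0.793413 and s≡sin(β/2)=0.608683, N=[120·1·24·2]^{1/2}=75.894664
The bounds max(0,m−m')=0 and min(l+m,l−m')=1 give 2 terms
  k=0: (−1)^1·75.8947/(24)·0.7934^5·0.6087^1 = -0.605186
  k=1: (−1)^2·75.8947/(12)·0.7934^3·0.6087^3 = +0.712365
d^3_{2,1}(1.3088) = -0.605186 +0.712365 = +0.107179
Phases: e^{-i·(2)·4.6971}=-0.999533-0.030573i, e^{-i·(1)·0.5125}=+0.871521-0.490358i ⇒ D=-0.094972+0.049676i

Re=-0.0950 Im=0.0497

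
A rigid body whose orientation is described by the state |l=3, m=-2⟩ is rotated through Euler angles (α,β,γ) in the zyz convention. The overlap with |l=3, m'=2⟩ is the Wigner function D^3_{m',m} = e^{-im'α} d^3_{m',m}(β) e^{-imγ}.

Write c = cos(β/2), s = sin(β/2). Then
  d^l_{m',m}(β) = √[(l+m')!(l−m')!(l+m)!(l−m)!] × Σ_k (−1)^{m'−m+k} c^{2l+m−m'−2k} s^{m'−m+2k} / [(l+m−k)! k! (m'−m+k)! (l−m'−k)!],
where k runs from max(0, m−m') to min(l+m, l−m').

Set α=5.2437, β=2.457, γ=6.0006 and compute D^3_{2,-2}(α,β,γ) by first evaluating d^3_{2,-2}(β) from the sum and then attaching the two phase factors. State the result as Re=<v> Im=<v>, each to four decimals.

Re=-0.0145 Im=-0.2547

D^3_{2,-2}(5.2437,2.457,6.0006) = e^{-i·2·5.2437}·d^3_{2,-2}(2.457)·e^{-i·-2·6.0006}. Compute d first:
With c≡cos(β/2)=0.335651 and s≡sin(β/2)=0.941986, N=[120·1·1·120]^{1/2}=120.000000
k: max(0,(-2)−(2))=0 … min(3+(-2),3−(2))=1
  k=0: (−1)^4·120.0000/(24)·0.3357^2·0.9420^4 = +0.443532
  k=1: (−1)^5·120.0000/(120)·0.3357^0·0.9420^6 = -0.698663
d^3_{2,-2}(2.457) = +0.443532 -0.698663 = -0.255131
Phases: e^{-i·(2)·5.2437}=-0.486583+0.873634i, e^{-i·(-2)·6.0006}=+0.844497-0.535560i ⇒ D=-0.014534-0.254717i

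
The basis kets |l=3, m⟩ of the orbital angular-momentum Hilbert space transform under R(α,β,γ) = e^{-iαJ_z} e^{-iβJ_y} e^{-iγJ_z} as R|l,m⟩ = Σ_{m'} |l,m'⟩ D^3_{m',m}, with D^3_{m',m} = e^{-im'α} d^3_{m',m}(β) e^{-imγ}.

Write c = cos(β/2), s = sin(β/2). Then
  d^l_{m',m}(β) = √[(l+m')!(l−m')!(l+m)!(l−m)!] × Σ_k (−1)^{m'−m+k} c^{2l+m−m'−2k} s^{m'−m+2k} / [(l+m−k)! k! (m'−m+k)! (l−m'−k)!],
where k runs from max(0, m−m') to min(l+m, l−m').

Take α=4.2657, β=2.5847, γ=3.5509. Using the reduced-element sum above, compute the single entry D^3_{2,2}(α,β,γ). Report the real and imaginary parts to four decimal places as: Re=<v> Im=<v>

Re=0.0259 Im=0.0019

Split into d^3_{2,2}(β=2.5847) × two z-phases.
c=cos(2.5847/2)=0.274862, s=sin(2.5847/2)=0.961484; N=√[120·1·120·1]=120.000000
k: max(0,(2)−(2))=0 … min(3+(2),3−(2))=1
  k=0: (−1)^0·120.0000/(120)·0.2749^6·0.9615^0 = +0.000431
  k=1: (−1)^1·120.0000/(24)·0.2749^4·0.9615^2 = -0.026382
d^3_{2,2}(2.5847) = +0.000431 -0.026382 = -0.025951
D = (-0.626784-0.779193i)·(-0.025951)·(+0.683233-0.730200i) = +0.025879+0.001938i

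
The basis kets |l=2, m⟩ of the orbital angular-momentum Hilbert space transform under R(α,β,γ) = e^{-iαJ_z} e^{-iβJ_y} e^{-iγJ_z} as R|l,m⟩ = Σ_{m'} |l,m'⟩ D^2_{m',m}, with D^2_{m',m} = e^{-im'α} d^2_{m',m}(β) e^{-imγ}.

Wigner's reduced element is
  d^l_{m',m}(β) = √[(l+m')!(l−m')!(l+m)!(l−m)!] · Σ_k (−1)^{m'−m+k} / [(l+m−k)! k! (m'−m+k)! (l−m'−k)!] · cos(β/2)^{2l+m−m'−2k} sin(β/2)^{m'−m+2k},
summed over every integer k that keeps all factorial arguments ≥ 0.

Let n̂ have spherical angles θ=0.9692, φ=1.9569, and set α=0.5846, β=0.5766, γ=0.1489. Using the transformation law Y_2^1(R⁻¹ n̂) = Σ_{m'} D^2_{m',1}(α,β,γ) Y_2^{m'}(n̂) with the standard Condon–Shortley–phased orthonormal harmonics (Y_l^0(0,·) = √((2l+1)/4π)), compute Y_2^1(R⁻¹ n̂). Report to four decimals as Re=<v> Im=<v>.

Need the full column D^2_{m',1} for m'=−2..2 at α=0.5846, β=0.5766, γ=0.1489.
cos(β/2)=0.958729, sin(β/2)=0.284323
d^2_{-2,1}: single k=3 term ⇒ +0.044072;  D = +0.023054+0.037561i
d^2_{-1,1}: k∈[2..3] ⇒ +0.222913 -0.006535 = +0.216378;  D = +0.196163+0.091321i
d^2_{0,1}: k∈[1..2] ⇒ +0.613726 -0.053977 = +0.559749;  D = +0.553555-0.083039i
d^2_{1,1}: k∈[0..1] ⇒ +0.844856 -0.222913 = +0.621943;  D = +0.462001-0.416374i
d^2_{2,1}: single k=0 term ⇒ -0.501105;  D = -0.125284+0.485191i
Y_2^{m'}(θ=0.9692,φ=1.9569) and Σ D·Y over m':
  (+0.0231+0.0376i)·(-0.1881+0.1832i)  (+0.1962+0.0913i)·(-0.1357-0.3339i)  (+0.5536-0.0830i)·(-0.0123+0.0000i)  (+0.4620-0.4164i)·(+0.1357-0.3339i)  (-0.1253+0.4852i)·(-0.1881-0.1832i)
Y_2^1(R⁻¹ n̂) = +0.021946-0.358823i

Re=0.0219 Im=-0.3588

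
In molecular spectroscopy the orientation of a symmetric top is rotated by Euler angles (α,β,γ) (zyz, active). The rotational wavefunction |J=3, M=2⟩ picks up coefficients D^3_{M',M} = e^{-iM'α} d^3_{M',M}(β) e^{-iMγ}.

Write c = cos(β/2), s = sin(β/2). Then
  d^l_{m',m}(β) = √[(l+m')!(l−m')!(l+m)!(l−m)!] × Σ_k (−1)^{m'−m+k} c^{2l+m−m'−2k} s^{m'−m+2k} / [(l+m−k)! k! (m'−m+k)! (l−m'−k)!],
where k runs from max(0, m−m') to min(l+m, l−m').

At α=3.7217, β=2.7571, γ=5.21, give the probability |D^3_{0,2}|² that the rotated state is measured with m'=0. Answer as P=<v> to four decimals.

First d^3_{0,2}(β=2.7571), then the phase factors e^{-i(0)α} and e^{-i(2)γ}:
With c≡cos(β/2)=0.191064 and s≡sin(β/2)=0.981578, N=[6·6·120·1]^{1/2}=65.726707
The bounds max(0,m−m')=2 and min(l+m,l−m')=3 give 2 terms
  k=2: (−1)^0·65.7267/(12)·0.1911^4·0.9816^2 = +0.007033
  k=3: (−1)^1·65.7267/(12)·0.1911^2·0.9816^4 = -0.185617
d^3_{0,2}(2.7571) = +0.007033 -0.185617 = -0.178584
|D^3_{0,2}|² = |d^3_{0,2}(β)|² = (-0.178584)² = 0.031892 (the z-rotation phases have unit modulus)

P=0.0319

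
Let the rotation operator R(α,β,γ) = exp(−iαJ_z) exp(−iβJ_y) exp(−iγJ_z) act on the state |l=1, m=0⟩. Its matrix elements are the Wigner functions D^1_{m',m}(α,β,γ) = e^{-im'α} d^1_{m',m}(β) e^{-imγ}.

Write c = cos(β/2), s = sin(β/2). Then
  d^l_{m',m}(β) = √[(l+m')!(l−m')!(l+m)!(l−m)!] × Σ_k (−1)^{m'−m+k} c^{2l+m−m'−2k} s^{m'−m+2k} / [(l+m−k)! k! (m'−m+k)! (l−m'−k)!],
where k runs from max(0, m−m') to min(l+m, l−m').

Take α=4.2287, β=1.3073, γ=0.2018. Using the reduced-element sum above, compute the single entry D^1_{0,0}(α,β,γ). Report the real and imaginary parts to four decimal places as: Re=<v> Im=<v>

Re=0.2605 Im=0.0000

Split into d^1_{0,0}(β=1.3073) × two z-phases.
With c≡cos(β/2)=0.793870 and s≡sin(β/2)=0.608088, N=[1·1·1·1]^{1/2}=1.000000
The bounds max(0,m−m')=0 and min(l+m,l−m')=1 give 2 terms
  k=0: (−1)^0·1.0000/(1)·0.7939^2·0.6081^0 = +0.630229
  k=1: (−1)^1·1.0000/(1)·0.7939^0·0.6081^2 = -0.369771
d^1_{0,0}(1.3073) = +0.630229 -0.369771 = +0.260458
D = (+1.000000+0.000000i)·(+0.260458)·(+1.000000+0.000000i) = +0.260458+0.000000i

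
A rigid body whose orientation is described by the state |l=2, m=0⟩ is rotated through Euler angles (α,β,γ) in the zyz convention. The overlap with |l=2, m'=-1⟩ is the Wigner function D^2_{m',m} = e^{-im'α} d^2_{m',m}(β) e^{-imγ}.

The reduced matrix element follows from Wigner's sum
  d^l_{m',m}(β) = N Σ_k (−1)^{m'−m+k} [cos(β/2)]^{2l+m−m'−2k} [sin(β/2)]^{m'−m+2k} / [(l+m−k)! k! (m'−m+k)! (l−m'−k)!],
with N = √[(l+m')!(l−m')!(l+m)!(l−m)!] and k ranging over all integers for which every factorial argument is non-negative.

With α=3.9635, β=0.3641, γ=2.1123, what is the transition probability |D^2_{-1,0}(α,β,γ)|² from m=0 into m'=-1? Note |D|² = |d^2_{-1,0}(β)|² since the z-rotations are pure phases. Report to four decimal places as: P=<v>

First d^2_{-1,0}(β=0.3641), then the phase factors e^{-i(-1)α} and e^{-i(0)γ}:
Half-angle: c=0.983475, s=0.181046. N=√(1·6·2·2)=4.898979
k∈{1,2} keeps every argument non-negative
  k=1: (−1)^0·4.8990/(2)·0.9835^3·0.1810^1 = +0.421846
  k=2: (−1)^1·4.8990/(2)·0.9835^1·0.1810^3 = -0.014296
d^2_{-1,0}(0.3641) = +0.421846 -0.014296 = +0.407551
|D^2_{-1,0}|² = |d^2_{-1,0}(β)|² = (+0.407551)² = 0.166097 (the z-rotation phases have unit modulus)

P=0.1661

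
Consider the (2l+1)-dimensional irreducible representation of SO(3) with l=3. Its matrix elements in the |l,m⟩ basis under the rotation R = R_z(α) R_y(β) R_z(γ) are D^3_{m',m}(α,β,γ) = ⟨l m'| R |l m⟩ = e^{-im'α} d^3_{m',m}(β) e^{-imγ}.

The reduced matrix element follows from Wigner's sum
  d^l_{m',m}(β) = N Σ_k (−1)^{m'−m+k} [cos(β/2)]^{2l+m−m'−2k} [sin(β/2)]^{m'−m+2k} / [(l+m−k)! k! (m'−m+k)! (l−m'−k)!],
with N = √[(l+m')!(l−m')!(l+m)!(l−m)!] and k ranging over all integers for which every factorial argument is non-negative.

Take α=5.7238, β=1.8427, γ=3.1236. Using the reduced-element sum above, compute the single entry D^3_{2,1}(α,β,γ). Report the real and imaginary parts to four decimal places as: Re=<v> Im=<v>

Re=-0.2115 Im=-0.4563

D^3_{2,1}(5.7238,1.8427,3.1236) = e^{-i·2·5.7238}·d^3_{2,1}(1.8427)·e^{-i·1·3.1236}. Compute d first:
With c≡cos(β/2)=0.604746 and s≡sin(β/2)=0.796419, N=[120·1·24·2]^{1/2}=75.894664
k: max(0,(1)−(2))=0 … min(3+(1),3−(2))=1
  k=0: (−1)^1·75.8947/(24)·0.6047^5·0.7964^1 = -0.203706
  k=1: (−1)^2·75.8947/(12)·0.6047^3·0.7964^3 = +0.706598
d^3_{2,1}(1.8427) = -0.203706 +0.706598 = +0.502892
Phases: e^{-i·(2)·5.7238}=+0.436789+0.899564i, e^{-i·(1)·3.1236}=-0.999838-0.017992i ⇒ D=-0.211483-0.456262i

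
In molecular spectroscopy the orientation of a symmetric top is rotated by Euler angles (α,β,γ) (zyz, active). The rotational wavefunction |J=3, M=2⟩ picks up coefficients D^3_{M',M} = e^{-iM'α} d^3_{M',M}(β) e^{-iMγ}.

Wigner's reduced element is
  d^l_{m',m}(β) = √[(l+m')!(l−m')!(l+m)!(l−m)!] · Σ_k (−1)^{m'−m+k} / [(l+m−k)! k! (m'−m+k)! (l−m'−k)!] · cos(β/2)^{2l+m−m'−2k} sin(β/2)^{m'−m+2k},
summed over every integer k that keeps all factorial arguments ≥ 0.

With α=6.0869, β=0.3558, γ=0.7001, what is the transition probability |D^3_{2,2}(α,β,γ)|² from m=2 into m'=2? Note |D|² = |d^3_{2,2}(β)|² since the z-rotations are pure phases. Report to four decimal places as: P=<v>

D^3_{2,2}(6.0869,0.3558,0.7001) = e^{-i·2·6.0869}·d^3_{2,2}(0.3558)·e^{-i·2·0.7001}. Compute d first:
Half-angle: c=0.984217, s=0.176963. N=√(120·1·120·1)=120.000000
k∈{0,1} keeps every argument non-negative
  k=0: (−1)^0·120.0000/(120)·0.9842^6·0.1770^0 = +0.908964
  k=1: (−1)^1·120.0000/(24)·0.9842^4·0.1770^2 = -0.146926
d^3_{2,2}(0.3558) = +0.908964 -0.146926 = +0.762037
|D^3_{2,2}|² = |d^3_{2,2}(β)|² = (+0.762037)² = 0.580701 (the z-rotation phases have unit modulus)

P=0.5807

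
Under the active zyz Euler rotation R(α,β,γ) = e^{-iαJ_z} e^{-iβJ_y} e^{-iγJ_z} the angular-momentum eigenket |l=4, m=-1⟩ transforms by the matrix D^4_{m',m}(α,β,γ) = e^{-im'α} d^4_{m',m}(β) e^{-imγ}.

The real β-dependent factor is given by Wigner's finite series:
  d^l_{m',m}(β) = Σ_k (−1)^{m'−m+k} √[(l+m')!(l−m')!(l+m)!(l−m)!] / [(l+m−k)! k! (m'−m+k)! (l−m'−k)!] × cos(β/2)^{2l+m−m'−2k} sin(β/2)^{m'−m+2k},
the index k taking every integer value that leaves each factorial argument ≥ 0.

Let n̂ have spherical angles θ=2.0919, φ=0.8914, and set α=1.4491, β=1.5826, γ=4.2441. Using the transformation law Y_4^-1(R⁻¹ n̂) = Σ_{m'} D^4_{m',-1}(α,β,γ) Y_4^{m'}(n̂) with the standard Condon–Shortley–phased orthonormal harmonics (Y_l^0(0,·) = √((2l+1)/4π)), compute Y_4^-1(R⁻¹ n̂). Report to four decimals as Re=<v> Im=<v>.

Re=0.0564 Im=-0.1921

Need the full column D^4_{m',-1} for m'=−4..4 at α=1.4491, β=1.5826, γ=4.2441.
cos(β/2)=0.702921, sin(β/2)=0.711268
d^4_{-4,-1}: single k=3 term ⇒ +0.462090;  D = -0.377230-0.266879i
d^4_{-3,-1}: k∈[2..3] ⇒ +0.484369 -0.826567 = -0.342198;  D = +0.230087-0.253297i
d^4_{-2,-1}: k∈[1..3] ⇒ +0.255868 -1.309902 +0.894129 = -0.159905;  D = -0.104435-0.121090i
d^4_{-1,-1}: k∈[0..3] ⇒ +0.059601 -0.915372 +1.874478 -0.639752 = +0.378955;  D = +0.314892-0.210831i
d^4_{0,-1}: k∈[0..3] ⇒ -0.269709 +1.656910 -1.696491 +0.289503 = -0.019787;  D = +0.008931+0.017657i
d^4_{1,-1}: k∈[0..3] ⇒ +0.610248 -1.874478 +0.959628 -0.065504 = -0.370105;  D = +0.348097-0.125723i
d^4_{2,-1}: k∈[0..2] ⇒ -0.873268 +1.341194 -0.274647 = +0.193279;  D = +0.043102+0.188412i
d^4_{3,-1}: k∈[0..1] ⇒ +0.826567 -0.507788 = +0.318779;  D = +0.317083-0.032840i
d^4_{4,-1}: single k=0 term ⇒ -0.473129;  D = -0.008751+0.473048i
Y_4^{m'}(θ=2.0919,φ=0.8914) and Σ D·Y over m':
  (-0.3772-0.2669i)·(-0.2282+0.1030i)  (+0.2301-0.2533i)·(+0.3629+0.1831i)  (-0.1044-0.1211i)·(-0.0389-0.1808i)  (+0.3149-0.2108i)·(+0.1624-0.2010i)  (+0.0089+0.0177i)·(-0.2418+0.0000i)  (+0.3481-0.1257i)·(-0.1624-0.2010i)  (+0.0431+0.1884i)·(-0.0389+0.1808i)  (+0.3171-0.0328i)·(-0.3629+0.1831i)  (-0.0088+0.4730i)·(-0.2282-0.1030i)
Y_4^-1(R⁻¹ n̂) = +0.056354-0.192107i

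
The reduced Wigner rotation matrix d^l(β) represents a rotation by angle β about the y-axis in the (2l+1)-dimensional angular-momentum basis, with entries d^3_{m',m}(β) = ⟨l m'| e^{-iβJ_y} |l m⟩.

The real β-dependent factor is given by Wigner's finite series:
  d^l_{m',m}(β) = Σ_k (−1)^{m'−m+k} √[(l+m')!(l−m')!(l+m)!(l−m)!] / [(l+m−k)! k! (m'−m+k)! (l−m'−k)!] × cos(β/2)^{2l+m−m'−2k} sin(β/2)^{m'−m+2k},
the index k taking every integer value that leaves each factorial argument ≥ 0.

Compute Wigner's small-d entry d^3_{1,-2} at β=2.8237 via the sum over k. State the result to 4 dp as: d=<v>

d=0.4456

d^3_{1,-2}(β=2.8237) via Wigner's sum:
c=cos(2.8237/2)=0.158278, s=sin(2.8237/2)=0.987395; N=√[24·2·1·120]=75.894664
The bounds max(0,m−m')=0 and min(l+m,l−m')=1 give 2 terms
  k=0: (−1)^3·75.8947/(12)·0.1583^3·0.9874^3 = -0.024141
  k=1: (−1)^4·75.8947/(24)·0.1583^1·0.9874^5 = +0.469758
d^3_{1,-2}(2.8237) = -0.024141 +0.469758 = +0.445616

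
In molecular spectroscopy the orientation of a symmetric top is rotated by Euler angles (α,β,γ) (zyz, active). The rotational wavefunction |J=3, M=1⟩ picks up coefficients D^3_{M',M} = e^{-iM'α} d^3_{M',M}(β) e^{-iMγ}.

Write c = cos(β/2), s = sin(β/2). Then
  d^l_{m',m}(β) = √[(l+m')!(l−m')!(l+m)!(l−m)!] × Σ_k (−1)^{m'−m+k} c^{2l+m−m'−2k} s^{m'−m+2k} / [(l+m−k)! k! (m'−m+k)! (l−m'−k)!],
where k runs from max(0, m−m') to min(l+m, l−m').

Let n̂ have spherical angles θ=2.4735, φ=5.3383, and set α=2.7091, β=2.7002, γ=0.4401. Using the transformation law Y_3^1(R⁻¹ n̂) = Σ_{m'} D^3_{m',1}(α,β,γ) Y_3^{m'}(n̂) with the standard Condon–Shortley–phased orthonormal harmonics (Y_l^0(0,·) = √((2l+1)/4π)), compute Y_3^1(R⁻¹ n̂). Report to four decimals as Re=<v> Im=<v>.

Need the full column D^3_{m',1} for m'=−3..3 at α=2.7091, β=2.7002, γ=0.4401.
cos(β/2)=0.218909, sin(β/2)=0.975745
d^3_{-3,1}: single k=4 term ⇒ +0.168236;  D = +0.027929+0.165902i
d^3_{-2,1}: k∈[3..4] ⇒ +0.061635 -0.612274 = -0.550639;  D = -0.144595+0.531315i
d^3_{-1,1}: k∈[2..4] ⇒ +0.013118 -0.347507 +0.863016 = +0.528627;  D = -0.339824+0.404927i
d^3_{0,1}: k∈[1..3] ⇒ +0.001699 -0.101277 +0.670713 = +0.571135;  D = +0.516711-0.243320i
d^3_{1,1}: k∈[0..2] ⇒ +0.000110 -0.017491 +0.260630 = +0.243249;  D = -0.243242+0.001850i
d^3_{2,1}: k∈[0..1] ⇒ -0.001551 +0.061635 = +0.060084;  D = +0.054742+0.024768i
d^3_{3,1}: single k=0 term ⇒ +0.008468;  D = -0.005542-0.006403i
Y_3^{m'}(θ=2.4735,φ=5.3383) and Σ D·Y over m':
  (+0.0279+0.1659i)·(-0.0946+0.0300i)  (-0.1446+0.5313i)·(+0.0965-0.2924i)  (-0.3398+0.4049i)·(+0.2441+0.3377i)  (+0.5167-0.2433i)·(-0.0238+0.0000i)  (-0.2432+0.0019i)·(-0.2441+0.3377i)  (+0.0547+0.0248i)·(+0.0965+0.2924i)  (-0.0055-0.0064i)·(+0.0946+0.0300i)
Y_3^1(R⁻¹ n̂) = -0.041750+0.003632i

Re=-0.0417 Im=0.0036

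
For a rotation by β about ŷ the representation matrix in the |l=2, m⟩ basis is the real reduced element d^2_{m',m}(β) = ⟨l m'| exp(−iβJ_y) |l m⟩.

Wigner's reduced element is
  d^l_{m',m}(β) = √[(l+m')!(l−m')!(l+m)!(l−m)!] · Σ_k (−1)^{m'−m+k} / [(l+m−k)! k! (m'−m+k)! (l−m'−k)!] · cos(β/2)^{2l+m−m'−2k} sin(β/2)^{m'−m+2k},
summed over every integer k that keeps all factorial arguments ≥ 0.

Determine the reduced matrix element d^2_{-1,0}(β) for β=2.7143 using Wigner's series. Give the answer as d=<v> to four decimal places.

d^2_{-1,0}(β=2.7143) via Wigner's sum:
Half-angle: c=0.212025, s=0.977264. N=√(1·6·2·2)=4.898979
k: max(0,(0)−(-1))=1 … min(2+(0),2−(-1))=2
  k=1: (−1)^0·4.8990/(2)·0.2120^3·0.9773^1 = +0.022816
  k=2: (−1)^1·4.8990/(2)·0.2120^1·0.9773^3 = -0.484728
d^2_{-1,0}(2.7143) = +0.022816 -0.484728 = -0.461912

d=-0.4619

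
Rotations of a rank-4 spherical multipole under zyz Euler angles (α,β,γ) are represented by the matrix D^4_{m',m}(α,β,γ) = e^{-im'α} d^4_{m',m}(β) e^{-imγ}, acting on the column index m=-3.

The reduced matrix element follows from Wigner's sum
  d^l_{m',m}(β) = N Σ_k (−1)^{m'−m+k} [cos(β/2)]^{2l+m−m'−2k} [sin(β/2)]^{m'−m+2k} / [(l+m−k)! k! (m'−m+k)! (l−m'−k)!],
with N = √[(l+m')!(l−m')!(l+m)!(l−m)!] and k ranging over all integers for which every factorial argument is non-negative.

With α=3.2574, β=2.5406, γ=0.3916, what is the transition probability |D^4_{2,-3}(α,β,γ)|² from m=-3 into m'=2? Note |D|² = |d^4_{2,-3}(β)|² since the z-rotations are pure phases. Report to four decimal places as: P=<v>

P=0.3272

D^4_{2,-3}(3.2574,2.5406,0.3916) = e^{-i·2·3.2574}·d^4_{2,-3}(2.5406)·e^{-i·-3·0.3916}. Compute d first:
c=cos(2.5406/2)=0.295994, s=sin(2.5406/2)=0.955190; N=√[720·2·1·5040]=2693.993318
k: max(0,(-3)−(2))=0 … min(4+(-3),4−(2))=1
  k=0: (−1)^5·2693.9933/(240)·0.2960^3·0.9552^5 = -0.231464
  k=1: (−1)^6·2693.9933/(720)·0.2960^1·0.9552^7 = +0.803480
d^4_{2,-3}(2.5406) = -0.231464 +0.803480 = +0.572015
|D^4_{2,-3}|² = |d^4_{2,-3}(β)|² = (+0.572015)² = 0.327202 (the z-rotation phases have unit modulus)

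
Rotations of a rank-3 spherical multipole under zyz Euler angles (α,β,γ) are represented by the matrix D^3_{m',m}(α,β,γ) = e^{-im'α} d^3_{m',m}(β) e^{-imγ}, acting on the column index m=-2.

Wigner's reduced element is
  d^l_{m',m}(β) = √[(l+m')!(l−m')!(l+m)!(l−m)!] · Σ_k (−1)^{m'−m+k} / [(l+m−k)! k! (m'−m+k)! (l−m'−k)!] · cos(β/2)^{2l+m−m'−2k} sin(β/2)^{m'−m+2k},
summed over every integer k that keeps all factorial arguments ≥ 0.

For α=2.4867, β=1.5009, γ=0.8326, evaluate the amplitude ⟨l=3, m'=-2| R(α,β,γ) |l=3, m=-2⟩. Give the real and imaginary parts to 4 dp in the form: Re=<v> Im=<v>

First d^3_{-2,-2}(β=1.5009), then the phase factors e^{-i(-2)α} and e^{-i(-2)γ}:
c=cos(1.5009/2)=0.731382, s=sin(1.5009/2)=0.681968; N=√[1·120·1·120]=120.000000
The bounds max(0,m−m')=0 and min(l+m,l−m')=1 give 2 terms
  k=0: (−1)^0·120.0000/(120)·0.7314^6·0.6820^0 = +0.153061
  k=1: (−1)^1·120.0000/(24)·0.7314^4·0.6820^2 = -0.665388
d^3_{-2,-2}(1.5009) = +0.153061 -0.665388 = -0.512327
Phases: e^{-i·(-2)·2.4867}=+0.258057-0.966130i, e^{-i·(-2)·0.8326}=-0.094264+0.995547i ⇒ D=-0.480308-0.178279i

Re=-0.4803 Im=-0.1783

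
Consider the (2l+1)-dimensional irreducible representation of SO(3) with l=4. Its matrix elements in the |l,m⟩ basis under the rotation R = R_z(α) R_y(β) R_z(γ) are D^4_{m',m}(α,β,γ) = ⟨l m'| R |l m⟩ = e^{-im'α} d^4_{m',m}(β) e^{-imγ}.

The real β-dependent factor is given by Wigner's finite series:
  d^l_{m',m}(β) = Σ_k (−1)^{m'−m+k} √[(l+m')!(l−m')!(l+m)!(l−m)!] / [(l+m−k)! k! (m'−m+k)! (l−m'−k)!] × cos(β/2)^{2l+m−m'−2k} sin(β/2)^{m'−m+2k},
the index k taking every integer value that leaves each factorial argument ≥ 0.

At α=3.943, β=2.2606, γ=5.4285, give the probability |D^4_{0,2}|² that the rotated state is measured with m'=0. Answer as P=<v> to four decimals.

Split into d^4_{0,2}(β=2.2606) × two z-phases.
c=cos(2.2606/2)=0.426388, s=sin(2.2606/2)=0.904540; N=√[24·24·720·2]=910.735966
Admissible k: 2..4 (factorial args all ≥0)
  k=2: (−1)^0·910.7360/(96)·0.4264^6·0.9045^2 = +0.046645
  k=3: (−1)^1·910.7360/(36)·0.4264^4·0.9045^4 = -0.559787
  k=4: (−1)^2·910.7360/(96)·0.4264^2·0.9045^6 = +0.944712
d^4_{0,2}(2.2606) = +0.046645 -0.559787 +0.944712 = +0.431570
|D^4_{0,2}|² = |d^4_{0,2}(β)|² = (+0.431570)² = 0.186252 (the z-rotation phases have unit modulus)

P=0.1863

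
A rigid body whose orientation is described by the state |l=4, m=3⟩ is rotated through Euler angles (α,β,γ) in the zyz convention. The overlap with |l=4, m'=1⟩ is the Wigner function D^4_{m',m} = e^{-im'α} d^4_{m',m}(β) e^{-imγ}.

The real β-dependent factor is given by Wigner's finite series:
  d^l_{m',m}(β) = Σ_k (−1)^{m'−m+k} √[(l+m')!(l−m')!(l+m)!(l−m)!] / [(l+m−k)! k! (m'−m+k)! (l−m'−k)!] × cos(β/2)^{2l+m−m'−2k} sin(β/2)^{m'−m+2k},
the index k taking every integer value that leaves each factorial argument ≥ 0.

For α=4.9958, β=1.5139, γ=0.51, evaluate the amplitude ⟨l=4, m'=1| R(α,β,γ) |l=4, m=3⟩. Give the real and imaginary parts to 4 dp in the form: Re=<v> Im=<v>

First d^4_{1,3}(β=1.5139), then the phase factors e^{-i(1)α} and e^{-i(3)γ}:
Half-angle: c=0.726934, s=0.686707. N=√(120·6·5040·1)=1904.940944
k: max(0,(3)−(1))=2 … min(4+(3),4−(1))=3
  k=2: (−1)^0·1904.9409/(240)·0.7269^6·0.6867^2 = +0.552310
  k=3: (−1)^1·1904.9409/(144)·0.7269^4·0.6867^4 = -0.821459
d^4_{1,3}(1.5139) = +0.552310 -0.821459 = -0.269148
Phases: e^{-i·(1)·4.9958}=+0.279632+0.960107i, e^{-i·(3)·0.51}=+0.040785-0.999168i ⇒ D=-0.261266+0.064661i

Re=-0.2613 Im=0.0647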